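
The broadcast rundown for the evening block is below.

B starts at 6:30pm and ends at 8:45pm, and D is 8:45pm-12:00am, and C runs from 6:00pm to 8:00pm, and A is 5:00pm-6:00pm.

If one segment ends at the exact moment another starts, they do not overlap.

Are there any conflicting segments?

Sorted by start: A, C, B, D.
C starts exactly when A ends (back-to-back, no overlap), so A has no further overlaps.
B starts before C ends → C and B overlap.
That's a conflict, so the schedule is not conflict-free.

Yes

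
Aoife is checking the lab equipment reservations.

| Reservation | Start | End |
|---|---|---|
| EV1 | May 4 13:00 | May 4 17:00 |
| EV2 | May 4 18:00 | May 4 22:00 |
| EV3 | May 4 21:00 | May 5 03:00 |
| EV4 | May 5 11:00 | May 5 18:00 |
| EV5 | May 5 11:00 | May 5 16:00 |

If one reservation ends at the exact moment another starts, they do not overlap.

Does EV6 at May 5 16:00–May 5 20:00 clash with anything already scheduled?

EV1: ends May 4 17:00 at or before EV6 starts May 5 16:00 → clear.
EV2: ends May 4 22:00 at or before EV6 starts May 5 16:00 → clear.
EV3: ends May 5 03:00 at or before EV6 starts May 5 16:00 → clear.
EV4: starts May 5 11:00 before EV6 ends May 5 20:00, and ends May 5 18:00 after EV6 starts May 5 16:00 → overlap.
EV5: ends May 5 16:00 at or before EV6 starts May 5 16:00 → clear.
EV6 overlaps EV4.

Yes — it overlaps EV4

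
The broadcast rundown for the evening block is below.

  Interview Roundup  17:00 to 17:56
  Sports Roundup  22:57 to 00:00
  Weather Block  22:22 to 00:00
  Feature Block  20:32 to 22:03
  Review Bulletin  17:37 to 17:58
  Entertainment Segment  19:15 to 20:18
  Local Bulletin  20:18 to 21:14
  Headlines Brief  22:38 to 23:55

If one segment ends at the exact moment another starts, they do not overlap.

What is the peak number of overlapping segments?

3

Sort all start/end points and keep a running count:
17:00 start Interview Roundup → 1
17:37 start Review Bulletin → 2
17:56 end Interview Roundup → 1
17:58 end Review Bulletin → 0
19:15 start Entertainment Segment → 1
20:18 end Entertainment Segment → 0
20:18 start Local Bulletin → 1
20:32 start Feature Block → 2
21:14 end Local Bulletin → 1
22:03 end Feature Block → 0
22:22 start Weather Block → 1
22:38 start Headlines Brief → 2
22:57 start Sports Roundup → 3
23:55 end Headlines Brief → 2
00:00 end Sports Roundup → 1
00:00 end Weather Block → 0
Peak is 3, at 22:57 (Headlines Brief, Sports Roundup, Weather Block).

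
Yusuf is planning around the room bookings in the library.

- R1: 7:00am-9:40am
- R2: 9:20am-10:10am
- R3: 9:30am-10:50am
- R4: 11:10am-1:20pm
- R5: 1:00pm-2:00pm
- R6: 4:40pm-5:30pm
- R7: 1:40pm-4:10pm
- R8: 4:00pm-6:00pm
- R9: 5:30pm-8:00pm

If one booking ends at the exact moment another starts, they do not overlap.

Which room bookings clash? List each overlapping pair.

R1 & R2, R1 & R3, R2 & R3, R4 & R5, R5 & R7, R6 & R8, R7 & R8, R8 & R9

Sorted by start: R1, R2, R3, R4, R5, R7, R8, R6, R9.
R2 starts before R1 ends → R1 and R2 overlap.
R3 starts before R1 ends → R1 and R3 overlap.
R4 starts after R1 ends, so R1 has no further overlaps.
R3 starts before R2 ends → R2 and R3 overlap.
R4 starts after R2 ends, so R2 has no further overlaps.
R4 starts after R3 ends, so R3 has no further overlaps.
R5 starts before R4 ends → R4 and R5 overlap.
R7 starts after R4 ends, so R4 has no further overlaps.
R7 starts before R5 ends → R5 and R7 overlap.
R8 starts after R5 ends, so R5 has no further overlaps.
R8 starts before R7 ends → R7 and R8 overlap.
R6 starts after R7 ends, so R7 has no further overlaps.
R6 starts before R8 ends → R8 and R6 overlap.
R9 starts before R8 ends → R8 and R9 overlap.
R9 starts exactly when R6 ends (back-to-back, no overlap).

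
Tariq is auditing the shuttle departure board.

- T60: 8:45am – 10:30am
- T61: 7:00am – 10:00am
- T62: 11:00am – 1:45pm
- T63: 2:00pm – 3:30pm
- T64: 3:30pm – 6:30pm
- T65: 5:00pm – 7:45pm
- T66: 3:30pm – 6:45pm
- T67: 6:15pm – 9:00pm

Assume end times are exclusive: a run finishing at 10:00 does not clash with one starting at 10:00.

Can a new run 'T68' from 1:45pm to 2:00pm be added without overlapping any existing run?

Yes — the slot is free

T61: ends 10:00am at or before T68 starts 1:45pm → clear.
T60: ends 10:30am at or before T68 starts 1:45pm → clear.
T62: ends 1:45pm at or before T68 starts 1:45pm → clear.
T63: starts 2:00pm at or after T68 ends 2:00pm → clear.
T64: starts 3:30pm at or after T68 ends 2:00pm → clear.
T66: starts 3:30pm at or after T68 ends 2:00pm → clear.
T65: starts 5:00pm at or after T68 ends 2:00pm → clear.
T67: starts 6:15pm at or after T68 ends 2:00pm → clear.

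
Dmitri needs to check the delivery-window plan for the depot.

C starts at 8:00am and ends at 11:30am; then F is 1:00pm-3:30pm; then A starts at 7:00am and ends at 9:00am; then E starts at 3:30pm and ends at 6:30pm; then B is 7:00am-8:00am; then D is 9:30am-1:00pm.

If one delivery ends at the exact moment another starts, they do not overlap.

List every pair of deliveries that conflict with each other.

A & B, A & C, C & D

Sorted by start: A, B, C, D, F, E.
B starts before A ends → A and B overlap.
C starts before A ends → A and C overlap.
D starts after A ends, so nothing later overlaps A either.
C starts exactly when B ends (back-to-back, no overlap), so nothing later overlaps B either.
D starts before C ends → C and D overlap.
F starts after C ends, so nothing later overlaps C either.
F starts exactly when D ends (back-to-back, no overlap), so nothing later overlaps D either.
E starts exactly when F ends (back-to-back, no overlap).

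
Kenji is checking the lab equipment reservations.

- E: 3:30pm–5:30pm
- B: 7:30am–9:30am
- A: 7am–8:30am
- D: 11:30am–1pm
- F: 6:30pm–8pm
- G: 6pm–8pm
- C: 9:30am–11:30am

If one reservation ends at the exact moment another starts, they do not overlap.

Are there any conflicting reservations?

Sorted by start: A, B, C, D, E, G, F.
B starts before A ends → A and B overlap.
That's a conflict, so the schedule is not conflict-free.

Yes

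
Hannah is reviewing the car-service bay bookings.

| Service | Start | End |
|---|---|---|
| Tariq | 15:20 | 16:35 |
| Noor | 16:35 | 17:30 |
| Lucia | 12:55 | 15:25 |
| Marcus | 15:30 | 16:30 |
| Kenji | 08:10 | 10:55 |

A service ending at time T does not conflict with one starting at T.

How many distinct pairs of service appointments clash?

2

Sorted by start: Kenji, Lucia, Tariq, Marcus, Noor.
Lucia starts after Kenji ends, so Kenji has no further overlaps.
Tariq starts before Lucia ends → Lucia and Tariq overlap.
Marcus starts after Lucia ends, so Lucia has no further overlaps.
Marcus starts before Tariq ends → Tariq and Marcus overlap.
Noor starts exactly when Tariq ends (back-to-back, no overlap).
Noor starts after Marcus ends.
Overlapping pairs: Lucia & Tariq, Marcus & Tariq — 2 in total.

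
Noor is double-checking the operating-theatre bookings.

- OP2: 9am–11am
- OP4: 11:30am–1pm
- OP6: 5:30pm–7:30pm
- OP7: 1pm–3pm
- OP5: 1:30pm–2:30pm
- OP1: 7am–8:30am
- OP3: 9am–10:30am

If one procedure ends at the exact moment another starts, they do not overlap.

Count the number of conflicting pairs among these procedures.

2

Two intervals overlap when each starts before the other ends.
Sorted by start: OP1, OP2, OP3, OP4, OP7, OP5, OP6.
OP2 starts after OP1 ends — done with OP1.
OP3 starts before OP2 ends → OP2 and OP3 overlap.
OP4 starts after OP2 ends — done with OP2.
OP4 starts after OP3 ends — done with OP3.
OP7 starts exactly when OP4 ends (back-to-back, no overlap) — done with OP4.
OP5 starts before OP7 ends → OP7 and OP5 overlap.
OP6 starts after OP7 ends.
OP6 starts after OP5 ends.
Overlapping pairs: OP2 & OP3, OP5 & OP7 — 2 in total.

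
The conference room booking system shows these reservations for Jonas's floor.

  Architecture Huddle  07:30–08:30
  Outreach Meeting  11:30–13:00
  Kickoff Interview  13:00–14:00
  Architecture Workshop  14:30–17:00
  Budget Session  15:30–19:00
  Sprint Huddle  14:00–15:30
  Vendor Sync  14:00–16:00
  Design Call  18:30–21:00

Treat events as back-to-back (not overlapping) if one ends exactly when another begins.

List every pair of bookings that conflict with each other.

Two intervals overlap when each starts before the other ends.
Sorted by start: Architecture Huddle, Outreach Meeting, Kickoff Interview, Sprint Huddle, Vendor Sync, Architecture Workshop, Budget Session, Design Call.
Outreach Meeting starts after Architecture Huddle ends, so Architecture Huddle has no further overlaps.
Kickoff Interview starts exactly when Outreach Meeting ends (back-to-back, no overlap), so Outreach Meeting has no further overlaps.
Sprint Huddle starts exactly when Kickoff Interview ends (back-to-back, no overlap), so Kickoff Interview has no further overlaps.
Vendor Sync starts before Sprint Huddle ends → Sprint Huddle and Vendor Sync overlap.
Architecture Workshop starts before Sprint Huddle ends → Sprint Huddle and Architecture Workshop overlap.
Budget Session starts exactly when Sprint Huddle ends (back-to-back, no overlap), so Sprint Huddle has no further overlaps.
Architecture Workshop starts before Vendor Sync ends → Vendor Sync and Architecture Workshop overlap.
Budget Session starts before Vendor Sync ends → Vendor Sync and Budget Session overlap.
Design Call starts after Vendor Sync ends.
Budget Session starts before Architecture Workshop ends → Architecture Workshop and Budget Session overlap.
Design Call starts after Architecture Workshop ends.
Design Call starts before Budget Session ends → Budget Session and Design Call overlap.

Architecture Workshop & Budget Session, Architecture Workshop & Sprint Huddle, Architecture Workshop & Vendor Sync, Budget Session & Design Call, Budget Session & Vendor Sync, Sprint Huddle & Vendor Sync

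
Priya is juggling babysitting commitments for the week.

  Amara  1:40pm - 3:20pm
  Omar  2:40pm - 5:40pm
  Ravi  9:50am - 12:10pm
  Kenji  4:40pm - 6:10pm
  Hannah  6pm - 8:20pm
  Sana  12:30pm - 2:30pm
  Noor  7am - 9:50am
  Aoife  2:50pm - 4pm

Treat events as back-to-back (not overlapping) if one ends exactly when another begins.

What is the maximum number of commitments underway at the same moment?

Walk through starts and ends in time order (an end at T is processed before a start at T):
7am start Noor → 1
9:50am end Noor → 0
9:50am start Ravi → 1
12:10pm end Ravi → 0
12:30pm start Sana → 1
1:40pm start Amara → 2
2:30pm end Sana → 1
2:40pm start Omar → 2
2:50pm start Aoife → 3
3:20pm end Amara → 2
4pm end Aoife → 1
4:40pm start Kenji → 2
5:40pm end Omar → 1
6pm start Hannah → 2
6:10pm end Kenji → 1
8:20pm end Hannah → 0
Peak is 3, at 2:50pm (Amara, Aoife, Omar).

3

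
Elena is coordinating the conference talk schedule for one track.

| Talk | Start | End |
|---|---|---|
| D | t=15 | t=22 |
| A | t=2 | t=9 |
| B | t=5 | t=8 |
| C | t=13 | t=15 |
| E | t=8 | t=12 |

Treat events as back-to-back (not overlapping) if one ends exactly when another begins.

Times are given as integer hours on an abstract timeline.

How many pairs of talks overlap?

Sorted by start: A, B, E, C, D.
B starts before A ends → A and B overlap.
E starts before A ends → A and E overlap.
C starts after A ends, so A has no further overlaps.
E starts exactly when B ends (back-to-back, no overlap), so B has no further overlaps.
C starts after E ends, so E has no further overlaps.
D starts exactly when C ends (back-to-back, no overlap).
Overlapping pairs: A & B, A & E — 2 in total.

2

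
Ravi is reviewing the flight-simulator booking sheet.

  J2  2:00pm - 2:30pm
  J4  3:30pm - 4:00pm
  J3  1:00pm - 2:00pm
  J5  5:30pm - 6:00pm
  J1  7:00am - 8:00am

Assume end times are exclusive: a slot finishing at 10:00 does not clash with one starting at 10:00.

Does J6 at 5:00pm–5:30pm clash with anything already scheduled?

No — it doesn't clash with anything

J1: ends 8:00am at or before J6 starts 5:00pm → clear.
J3: ends 2:00pm at or before J6 starts 5:00pm → clear.
J2: ends 2:30pm at or before J6 starts 5:00pm → clear.
J4: ends 4:00pm at or before J6 starts 5:00pm → clear.
J5: starts 5:30pm at or after J6 ends 5:30pm → clear.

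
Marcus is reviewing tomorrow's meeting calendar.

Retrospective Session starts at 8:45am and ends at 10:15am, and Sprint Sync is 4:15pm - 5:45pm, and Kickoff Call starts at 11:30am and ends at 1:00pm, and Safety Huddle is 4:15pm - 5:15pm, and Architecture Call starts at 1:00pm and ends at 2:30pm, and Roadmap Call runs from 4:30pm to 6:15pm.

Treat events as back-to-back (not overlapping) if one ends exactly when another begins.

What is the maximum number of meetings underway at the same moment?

Sweep the timeline, counting +1 at each start and −1 at each end (ends before starts at a tie):
8:45am start Retrospective Session → 1
10:15am end Retrospective Session → 0
11:30am start Kickoff Call → 1
1:00pm end Kickoff Call → 0
1:00pm start Architecture Call → 1
2:30pm end Architecture Call → 0
4:15pm start Safety Huddle → 1
4:15pm start Sprint Sync → 2
4:30pm start Roadmap Call → 3
5:15pm end Safety Huddle → 2
5:45pm end Sprint Sync → 1
6:15pm end Roadmap Call → 0
Peak is 3, at 4:30pm (Roadmap Call, Safety Huddle, Sprint Sync).

3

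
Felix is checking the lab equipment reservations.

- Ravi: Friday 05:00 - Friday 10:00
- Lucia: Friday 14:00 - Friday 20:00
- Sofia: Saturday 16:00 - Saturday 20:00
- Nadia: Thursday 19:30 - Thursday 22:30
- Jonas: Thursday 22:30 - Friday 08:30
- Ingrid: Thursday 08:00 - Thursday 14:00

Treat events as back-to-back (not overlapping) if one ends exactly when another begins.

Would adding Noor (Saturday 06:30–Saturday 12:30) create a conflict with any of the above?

Ingrid: ends Thursday 14:00 at or before Noor starts Saturday 06:30 → clear.
Nadia: ends Thursday 22:30 at or before Noor starts Saturday 06:30 → clear.
Jonas: ends Friday 08:30 at or before Noor starts Saturday 06:30 → clear.
Ravi: ends Friday 10:00 at or before Noor starts Saturday 06:30 → clear.
Lucia: ends Friday 20:00 at or before Noor starts Saturday 06:30 → clear.
Sofia: starts Saturday 16:00 at or after Noor ends Saturday 12:30 → clear.

No — it doesn't clash with anything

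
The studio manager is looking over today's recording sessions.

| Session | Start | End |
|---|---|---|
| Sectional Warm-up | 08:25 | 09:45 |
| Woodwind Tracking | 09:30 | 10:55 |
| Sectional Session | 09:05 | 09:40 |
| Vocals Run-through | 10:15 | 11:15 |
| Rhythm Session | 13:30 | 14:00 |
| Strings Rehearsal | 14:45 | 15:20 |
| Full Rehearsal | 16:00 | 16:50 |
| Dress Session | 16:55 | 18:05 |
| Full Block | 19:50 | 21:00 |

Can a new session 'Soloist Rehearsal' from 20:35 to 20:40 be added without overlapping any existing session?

Sectional Warm-up: ends 09:45 at or before Soloist Rehearsal starts 20:35 → clear.
Sectional Session: ends 09:40 at or before Soloist Rehearsal starts 20:35 → clear.
Woodwind Tracking: ends 10:55 at or before Soloist Rehearsal starts 20:35 → clear.
Vocals Run-through: ends 11:15 at or before Soloist Rehearsal starts 20:35 → clear.
Rhythm Session: ends 14:00 at or before Soloist Rehearsal starts 20:35 → clear.
Strings Rehearsal: ends 15:20 at or before Soloist Rehearsal starts 20:35 → clear.
Full Rehearsal: ends 16:50 at or before Soloist Rehearsal starts 20:35 → clear.
Dress Session: ends 18:05 at or before Soloist Rehearsal starts 20:35 → clear.
Full Block: starts 19:50 before Soloist Rehearsal ends 20:40, and ends 21:00 after Soloist Rehearsal starts 20:35 → overlap.
Soloist Rehearsal overlaps Full Block.

No — it overlaps Full Block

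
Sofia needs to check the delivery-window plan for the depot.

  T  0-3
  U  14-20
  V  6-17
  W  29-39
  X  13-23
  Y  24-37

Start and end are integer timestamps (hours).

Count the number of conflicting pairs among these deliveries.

4

Two intervals overlap when each starts before the other ends.
Sorted by start: T, V, X, U, Y, W.
V starts after T ends, so nothing later overlaps T either.
X starts before V ends → V and X overlap.
U starts before V ends → V and U overlap.
Y starts after V ends, so nothing later overlaps V either.
U starts before X ends → X and U overlap.
Y starts after X ends, so nothing later overlaps X either.
Y starts after U ends, so nothing later overlaps U either.
W starts before Y ends → Y and W overlap.
Overlapping pairs: U & V, U & X, V & X, W & Y — 4 in total.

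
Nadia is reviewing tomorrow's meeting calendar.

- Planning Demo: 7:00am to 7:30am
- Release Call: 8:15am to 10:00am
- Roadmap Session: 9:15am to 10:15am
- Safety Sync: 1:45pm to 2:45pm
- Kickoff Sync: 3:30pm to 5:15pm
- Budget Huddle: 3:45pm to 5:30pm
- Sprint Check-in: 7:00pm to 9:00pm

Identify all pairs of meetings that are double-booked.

Budget Huddle & Kickoff Sync, Release Call & Roadmap Session

Two intervals overlap when each starts before the other ends.
Sorted by start: Planning Demo, Release Call, Roadmap Session, Safety Sync, Kickoff Sync, Budget Huddle, Sprint Check-in.
Release Call starts after Planning Demo ends, so nothing later overlaps Planning Demo either.
Roadmap Session starts before Release Call ends → Release Call and Roadmap Session overlap.
Safety Sync starts after Release Call ends, so nothing later overlaps Release Call either.
Safety Sync starts after Roadmap Session ends, so nothing later overlaps Roadmap Session either.
Kickoff Sync starts after Safety Sync ends, so nothing later overlaps Safety Sync either.
Budget Huddle starts before Kickoff Sync ends → Kickoff Sync and Budget Huddle overlap.
Sprint Check-in starts after Kickoff Sync ends.
Sprint Check-in starts after Budget Huddle ends.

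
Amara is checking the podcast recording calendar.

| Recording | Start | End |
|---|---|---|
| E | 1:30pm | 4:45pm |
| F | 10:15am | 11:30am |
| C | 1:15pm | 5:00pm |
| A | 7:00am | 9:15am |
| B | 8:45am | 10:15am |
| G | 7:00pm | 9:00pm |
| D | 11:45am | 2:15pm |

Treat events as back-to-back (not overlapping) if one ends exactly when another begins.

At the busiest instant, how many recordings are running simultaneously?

3

Walk through starts and ends in time order (an end at T is processed before a start at T):
7:00am start A → 1
8:45am start B → 2
9:15am end A → 1
10:15am end B → 0
10:15am start F → 1
11:30am end F → 0
11:45am start D → 1
1:15pm start C → 2
1:30pm start E → 3
2:15pm end D → 2
4:45pm end E → 1
5:00pm end C → 0
7:00pm start G → 1
9:00pm end G → 0
Peak is 3, at 1:30pm (C, D, E).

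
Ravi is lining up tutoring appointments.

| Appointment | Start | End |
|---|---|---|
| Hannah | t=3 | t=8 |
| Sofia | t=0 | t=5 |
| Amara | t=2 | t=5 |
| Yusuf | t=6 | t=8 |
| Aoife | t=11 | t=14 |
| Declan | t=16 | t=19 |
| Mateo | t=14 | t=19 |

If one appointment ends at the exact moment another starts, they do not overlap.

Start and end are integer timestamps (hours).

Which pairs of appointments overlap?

Sorted by start: Sofia, Amara, Hannah, Yusuf, Aoife, Mateo, Declan.
Amara starts before Sofia ends → Sofia and Amara overlap.
Hannah starts before Sofia ends → Sofia and Hannah overlap.
Yusuf starts after Sofia ends; Sofia is clear from here.
Hannah starts before Amara ends → Amara and Hannah overlap.
Yusuf starts after Amara ends; Amara is clear from here.
Yusuf starts before Hannah ends → Hannah and Yusuf overlap.
Aoife starts after Hannah ends; Hannah is clear from here.
Aoife starts after Yusuf ends; Yusuf is clear from here.
Mateo starts exactly when Aoife ends (back-to-back, no overlap); Aoife is clear from here.
Declan starts before Mateo ends → Mateo and Declan overlap.

Amara & Hannah, Amara & Sofia, Declan & Mateo, Hannah & Sofia, Hannah & Yusuf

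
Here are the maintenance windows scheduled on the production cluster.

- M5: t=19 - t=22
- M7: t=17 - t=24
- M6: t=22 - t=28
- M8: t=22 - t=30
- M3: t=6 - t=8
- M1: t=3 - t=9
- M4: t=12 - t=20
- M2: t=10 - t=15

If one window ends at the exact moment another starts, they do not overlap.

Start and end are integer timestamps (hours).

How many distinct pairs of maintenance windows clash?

8

Sorted by start: M1, M3, M2, M4, M7, M5, M6, M8.
M3 starts before M1 ends → M1 and M3 overlap.
M2 starts after M1 ends, so M1 has no further overlaps.
M2 starts after M3 ends, so M3 has no further overlaps.
M4 starts before M2 ends → M2 and M4 overlap.
M7 starts after M2 ends, so M2 has no further overlaps.
M7 starts before M4 ends → M4 and M7 overlap.
M5 starts before M4 ends → M4 and M5 overlap.
M6 starts after M4 ends, so M4 has no further overlaps.
M5 starts before M7 ends → M7 and M5 overlap.
M6 starts before M7 ends → M7 and M6 overlap.
M8 starts before M7 ends → M7 and M8 overlap.
M6 starts exactly when M5 ends (back-to-back, no overlap), so M5 has no further overlaps.
M8 starts before M6 ends → M6 and M8 overlap.
Overlapping pairs: M1 & M3, M2 & M4, M4 & M5, M4 & M7, M5 & M7, M6 & M7, M6 & M8, M7 & M8 — 8 in total.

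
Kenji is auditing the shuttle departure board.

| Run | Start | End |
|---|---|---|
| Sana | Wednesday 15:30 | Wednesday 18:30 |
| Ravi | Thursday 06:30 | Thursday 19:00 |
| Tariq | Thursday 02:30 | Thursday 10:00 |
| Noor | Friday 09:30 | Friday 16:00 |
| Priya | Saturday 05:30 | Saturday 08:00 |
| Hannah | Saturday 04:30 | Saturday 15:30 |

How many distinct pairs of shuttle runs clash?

2

Check each pair: they overlap iff neither finishes before the other starts.
Sorted by start: Sana, Tariq, Ravi, Noor, Hannah, Priya.
Tariq starts after Sana ends; Sana is clear from here.
Ravi starts before Tariq ends → Tariq and Ravi overlap.
Noor starts after Tariq ends; Tariq is clear from here.
Noor starts after Ravi ends; Ravi is clear from here.
Hannah starts after Noor ends; Noor is clear from here.
Priya starts before Hannah ends → Hannah and Priya overlap.
Overlapping pairs: Hannah & Priya, Ravi & Tariq — 2 in total.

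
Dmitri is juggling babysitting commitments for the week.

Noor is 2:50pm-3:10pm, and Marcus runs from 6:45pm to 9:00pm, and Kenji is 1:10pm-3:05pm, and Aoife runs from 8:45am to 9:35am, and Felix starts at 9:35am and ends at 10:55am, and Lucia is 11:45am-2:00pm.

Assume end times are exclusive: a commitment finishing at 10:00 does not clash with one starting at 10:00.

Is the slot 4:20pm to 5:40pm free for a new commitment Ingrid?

Aoife: ends 9:35am at or before Ingrid starts 4:20pm → clear.
Felix: ends 10:55am at or before Ingrid starts 4:20pm → clear.
Lucia: ends 2:00pm at or before Ingrid starts 4:20pm → clear.
Kenji: ends 3:05pm at or before Ingrid starts 4:20pm → clear.
Noor: ends 3:10pm at or before Ingrid starts 4:20pm → clear.
Marcus: starts 6:45pm at or after Ingrid ends 5:40pm → clear.

Yes — the slot is free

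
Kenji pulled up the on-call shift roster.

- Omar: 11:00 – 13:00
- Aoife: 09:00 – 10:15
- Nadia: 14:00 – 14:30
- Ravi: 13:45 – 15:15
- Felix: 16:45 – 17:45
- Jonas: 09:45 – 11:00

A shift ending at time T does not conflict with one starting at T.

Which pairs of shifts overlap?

Sorted by start: Aoife, Jonas, Omar, Ravi, Nadia, Felix.
Jonas starts before Aoife ends → Aoife and Jonas overlap.
Omar starts after Aoife ends; Aoife is clear from here.
Omar starts exactly when Jonas ends (back-to-back, no overlap); Jonas is clear from here.
Ravi starts after Omar ends; Omar is clear from here.
Nadia starts before Ravi ends → Ravi and Nadia overlap.
Felix starts after Ravi ends.
Felix starts after Nadia ends.

Aoife & Jonas, Nadia & Ravi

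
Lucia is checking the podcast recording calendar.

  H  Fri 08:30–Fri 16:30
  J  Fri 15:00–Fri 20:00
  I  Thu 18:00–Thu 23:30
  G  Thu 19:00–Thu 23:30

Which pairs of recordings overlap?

G & I, H & J

Two intervals overlap when each starts before the other ends.
Sorted by start: I, G, H, J.
G starts before I ends → I and G overlap.
H starts after I ends, so I has no further overlaps.
H starts after G ends, so G has no further overlaps.
J starts before H ends → H and J overlap.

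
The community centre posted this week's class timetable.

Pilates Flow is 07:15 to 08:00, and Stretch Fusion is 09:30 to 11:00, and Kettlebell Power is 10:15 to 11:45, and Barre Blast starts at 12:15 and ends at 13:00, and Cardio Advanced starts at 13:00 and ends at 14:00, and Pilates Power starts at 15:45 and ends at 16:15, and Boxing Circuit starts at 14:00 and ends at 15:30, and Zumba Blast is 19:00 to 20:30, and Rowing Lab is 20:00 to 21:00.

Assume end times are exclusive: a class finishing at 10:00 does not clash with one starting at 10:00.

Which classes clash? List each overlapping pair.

Kettlebell Power & Stretch Fusion, Rowing Lab & Zumba Blast

Sorted by start: Pilates Flow, Stretch Fusion, Kettlebell Power, Barre Blast, Cardio Advanced, Boxing Circuit, Pilates Power, Zumba Blast, Rowing Lab.
Stretch Fusion starts after Pilates Flow ends — done with Pilates Flow.
Kettlebell Power starts before Stretch Fusion ends → Stretch Fusion and Kettlebell Power overlap.
Barre Blast starts after Stretch Fusion ends — done with Stretch Fusion.
Barre Blast starts after Kettlebell Power ends — done with Kettlebell Power.
Cardio Advanced starts exactly when Barre Blast ends (back-to-back, no overlap) — done with Barre Blast.
Boxing Circuit starts exactly when Cardio Advanced ends (back-to-back, no overlap) — done with Cardio Advanced.
Pilates Power starts after Boxing Circuit ends — done with Boxing Circuit.
Zumba Blast starts after Pilates Power ends — done with Pilates Power.
Rowing Lab starts before Zumba Blast ends → Zumba Blast and Rowing Lab overlap.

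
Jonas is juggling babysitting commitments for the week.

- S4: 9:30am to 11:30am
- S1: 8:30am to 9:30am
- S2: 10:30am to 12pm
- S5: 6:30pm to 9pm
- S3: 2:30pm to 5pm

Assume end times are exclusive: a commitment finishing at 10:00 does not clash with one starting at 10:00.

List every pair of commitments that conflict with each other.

Sorted by start: S1, S4, S2, S3, S5.
S4 starts exactly when S1 ends (back-to-back, no overlap), so nothing later overlaps S1 either.
S2 starts before S4 ends → S4 and S2 overlap.
S3 starts after S4 ends, so nothing later overlaps S4 either.
S3 starts after S2 ends, so nothing later overlaps S2 either.
S5 starts after S3 ends.

S2 & S4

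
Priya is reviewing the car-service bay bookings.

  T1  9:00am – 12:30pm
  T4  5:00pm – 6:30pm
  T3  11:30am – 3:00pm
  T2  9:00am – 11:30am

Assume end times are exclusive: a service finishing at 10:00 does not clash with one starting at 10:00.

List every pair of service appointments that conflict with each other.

Sorted by start: T1, T2, T3, T4.
T2 starts before T1 ends → T1 and T2 overlap.
T3 starts before T1 ends → T1 and T3 overlap.
T4 starts after T1 ends.
T3 starts exactly when T2 ends (back-to-back, no overlap) — done with T2.
T4 starts after T3 ends.

T1 & T2, T1 & T3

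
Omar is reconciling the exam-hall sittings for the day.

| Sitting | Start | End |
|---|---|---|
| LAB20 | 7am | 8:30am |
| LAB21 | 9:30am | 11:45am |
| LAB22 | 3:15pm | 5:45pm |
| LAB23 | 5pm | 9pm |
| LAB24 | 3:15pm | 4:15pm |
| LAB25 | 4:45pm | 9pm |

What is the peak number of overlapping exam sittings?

3

Walk through starts and ends in time order (an end at T is processed before a start at T):
7am start LAB20 → 1
8:30am end LAB20 → 0
9:30am start LAB21 → 1
11:45am end LAB21 → 0
3:15pm start LAB22 → 1
3:15pm start LAB24 → 2
4:15pm end LAB24 → 1
4:45pm start LAB25 → 2
5pm start LAB23 → 3
5:45pm end LAB22 → 2
9pm end LAB23 → 1
9pm end LAB25 → 0
Peak is 3, at 5pm (LAB22, LAB23, LAB25).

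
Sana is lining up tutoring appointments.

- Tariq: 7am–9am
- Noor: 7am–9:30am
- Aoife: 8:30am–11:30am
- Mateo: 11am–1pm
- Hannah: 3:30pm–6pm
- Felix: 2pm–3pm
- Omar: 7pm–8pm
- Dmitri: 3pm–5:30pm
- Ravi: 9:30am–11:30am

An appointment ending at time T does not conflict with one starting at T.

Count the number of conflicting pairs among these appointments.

Sorted by start: Tariq, Noor, Aoife, Ravi, Mateo, Felix, Dmitri, Hannah, Omar.
Noor starts before Tariq ends → Tariq and Noor overlap.
Aoife starts before Tariq ends → Tariq and Aoife overlap.
Ravi starts after Tariq ends — done with Tariq.
Aoife starts before Noor ends → Noor and Aoife overlap.
Ravi starts exactly when Noor ends (back-to-back, no overlap) — done with Noor.
Ravi starts before Aoife ends → Aoife and Ravi overlap.
Mateo starts before Aoife ends → Aoife and Mateo overlap.
Felix starts after Aoife ends — done with Aoife.
Mateo starts before Ravi ends → Ravi and Mateo overlap.
Felix starts after Ravi ends — done with Ravi.
Felix starts after Mateo ends — done with Mateo.
Dmitri starts exactly when Felix ends (back-to-back, no overlap) — done with Felix.
Hannah starts before Dmitri ends → Dmitri and Hannah overlap.
Omar starts after Dmitri ends.
Omar starts after Hannah ends.
Overlapping pairs: Aoife & Mateo, Aoife & Noor, Aoife & Ravi, Aoife & Tariq, Dmitri & Hannah, Mateo & Ravi, Noor & Tariq — 7 in total.

7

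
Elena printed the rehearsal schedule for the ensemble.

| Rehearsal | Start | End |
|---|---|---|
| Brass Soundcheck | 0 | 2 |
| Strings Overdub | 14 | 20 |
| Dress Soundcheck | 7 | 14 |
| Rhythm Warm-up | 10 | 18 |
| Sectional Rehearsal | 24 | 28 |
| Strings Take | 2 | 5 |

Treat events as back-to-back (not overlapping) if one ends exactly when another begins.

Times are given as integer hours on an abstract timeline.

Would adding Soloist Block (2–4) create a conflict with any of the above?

Yes — it overlaps Strings Take

Brass Soundcheck: ends 2 at or before Soloist Block starts 2 → clear.
Strings Take: starts 2 before Soloist Block ends 4, and ends 5 after Soloist Block starts 2 → overlap.
Dress Soundcheck: starts 7 at or after Soloist Block ends 4 → clear.
Rhythm Warm-up: starts 10 at or after Soloist Block ends 4 → clear.
Strings Overdub: starts 14 at or after Soloist Block ends 4 → clear.
Sectional Rehearsal: starts 24 at or after Soloist Block ends 4 → clear.
Soloist Block overlaps Strings Take.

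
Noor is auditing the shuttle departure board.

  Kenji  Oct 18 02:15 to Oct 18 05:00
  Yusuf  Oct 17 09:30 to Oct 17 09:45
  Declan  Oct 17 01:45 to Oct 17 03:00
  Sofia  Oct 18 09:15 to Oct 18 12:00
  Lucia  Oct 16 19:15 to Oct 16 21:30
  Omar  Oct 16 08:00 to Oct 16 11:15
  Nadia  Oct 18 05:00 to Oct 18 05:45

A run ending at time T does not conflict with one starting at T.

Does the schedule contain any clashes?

No

Sorted by start: Omar, Lucia, Declan, Yusuf, Kenji, Nadia, Sofia.
Lucia starts after Omar ends; Omar is clear from here.
Declan starts after Lucia ends; Lucia is clear from here.
Yusuf starts after Declan ends; Declan is clear from here.
Kenji starts after Yusuf ends; Yusuf is clear from here.
Nadia starts exactly when Kenji ends (back-to-back, no overlap); Kenji is clear from here.
Sofia starts after Nadia ends.
Every pair is clear; the schedule has no overlaps.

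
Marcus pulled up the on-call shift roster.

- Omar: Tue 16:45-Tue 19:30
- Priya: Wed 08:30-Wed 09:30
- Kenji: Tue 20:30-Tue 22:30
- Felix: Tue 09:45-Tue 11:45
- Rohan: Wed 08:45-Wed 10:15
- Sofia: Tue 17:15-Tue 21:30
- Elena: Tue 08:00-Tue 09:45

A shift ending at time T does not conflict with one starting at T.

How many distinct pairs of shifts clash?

Sorted by start: Elena, Felix, Omar, Sofia, Kenji, Priya, Rohan.
Felix starts exactly when Elena ends (back-to-back, no overlap) — done with Elena.
Omar starts after Felix ends — done with Felix.
Sofia starts before Omar ends → Omar and Sofia overlap.
Kenji starts after Omar ends — done with Omar.
Kenji starts before Sofia ends → Sofia and Kenji overlap.
Priya starts after Sofia ends — done with Sofia.
Priya starts after Kenji ends — done with Kenji.
Rohan starts before Priya ends → Priya and Rohan overlap.
Overlapping pairs: Kenji & Sofia, Omar & Sofia, Priya & Rohan — 3 in total.

3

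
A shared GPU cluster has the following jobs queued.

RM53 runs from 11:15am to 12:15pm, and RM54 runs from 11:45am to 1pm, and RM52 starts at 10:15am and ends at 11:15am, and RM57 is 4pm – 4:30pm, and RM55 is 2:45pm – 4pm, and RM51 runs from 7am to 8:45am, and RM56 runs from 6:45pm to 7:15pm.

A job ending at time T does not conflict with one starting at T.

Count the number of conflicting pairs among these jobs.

1

Two intervals overlap when each starts before the other ends.
Sorted by start: RM51, RM52, RM53, RM54, RM55, RM57, RM56.
RM52 starts after RM51 ends; RM51 is clear from here.
RM53 starts exactly when RM52 ends (back-to-back, no overlap); RM52 is clear from here.
RM54 starts before RM53 ends → RM53 and RM54 overlap.
RM55 starts after RM53 ends; RM53 is clear from here.
RM55 starts after RM54 ends; RM54 is clear from here.
RM57 starts exactly when RM55 ends (back-to-back, no overlap); RM55 is clear from here.
RM56 starts after RM57 ends.
Overlapping pairs: RM53 & RM54 — 1 in total.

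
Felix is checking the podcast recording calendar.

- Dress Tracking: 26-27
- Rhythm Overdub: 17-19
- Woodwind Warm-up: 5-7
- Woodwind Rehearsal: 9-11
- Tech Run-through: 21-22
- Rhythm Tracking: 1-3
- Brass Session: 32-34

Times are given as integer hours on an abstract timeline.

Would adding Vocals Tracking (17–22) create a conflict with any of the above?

Yes — it overlaps Rhythm Overdub, Tech Run-through

Rhythm Tracking: ends 3 at or before Vocals Tracking starts 17 → clear.
Woodwind Warm-up: ends 7 at or before Vocals Tracking starts 17 → clear.
Woodwind Rehearsal: ends 11 at or before Vocals Tracking starts 17 → clear.
Rhythm Overdub: starts 17 before Vocals Tracking ends 22, and ends 19 after Vocals Tracking starts 17 → overlap.
Tech Run-through: starts 21 before Vocals Tracking ends 22, and ends 22 after Vocals Tracking starts 17 → overlap.
Dress Tracking: starts 26 at or after Vocals Tracking ends 22 → clear.
Brass Session: starts 32 at or after Vocals Tracking ends 22 → clear.
Vocals Tracking overlaps Rhythm Overdub, Tech Run-through.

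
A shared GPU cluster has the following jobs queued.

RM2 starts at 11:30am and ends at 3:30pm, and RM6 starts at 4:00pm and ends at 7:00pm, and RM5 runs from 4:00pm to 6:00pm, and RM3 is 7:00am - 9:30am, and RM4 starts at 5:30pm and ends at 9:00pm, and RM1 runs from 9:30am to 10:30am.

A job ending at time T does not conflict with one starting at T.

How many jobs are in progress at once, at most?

3

Sweep the timeline, counting +1 at each start and −1 at each end (ends before starts at a tie):
7:00am start RM3 → 1
9:30am end RM3 → 0
9:30am start RM1 → 1
10:30am end RM1 → 0
11:30am start RM2 → 1
3:30pm end RM2 → 0
4:00pm start RM5 → 1
4:00pm start RM6 → 2
5:30pm start RM4 → 3
6:00pm end RM5 → 2
7:00pm end RM6 → 1
9:00pm end RM4 → 0
Peak is 3, at 5:30pm (RM4, RM5, RM6).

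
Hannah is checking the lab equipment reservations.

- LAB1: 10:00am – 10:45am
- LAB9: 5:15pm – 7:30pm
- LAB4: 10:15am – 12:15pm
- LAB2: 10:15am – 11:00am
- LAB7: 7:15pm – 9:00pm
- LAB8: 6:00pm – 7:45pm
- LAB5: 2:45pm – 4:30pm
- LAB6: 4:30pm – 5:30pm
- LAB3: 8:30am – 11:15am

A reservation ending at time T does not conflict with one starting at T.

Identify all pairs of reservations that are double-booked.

LAB1 & LAB2, LAB1 & LAB3, LAB1 & LAB4, LAB2 & LAB3, LAB2 & LAB4, LAB3 & LAB4, LAB6 & LAB9, LAB7 & LAB8, LAB7 & LAB9, LAB8 & LAB9

Check each pair: they overlap iff neither finishes before the other starts.
Sorted by start: LAB3, LAB1, LAB2, LAB4, LAB5, LAB6, LAB9, LAB8, LAB7.
LAB1 starts before LAB3 ends → LAB3 and LAB1 overlap.
LAB2 starts before LAB3 ends → LAB3 and LAB2 overlap.
LAB4 starts before LAB3 ends → LAB3 and LAB4 overlap.
LAB5 starts after LAB3 ends, so nothing later overlaps LAB3 either.
LAB2 starts before LAB1 ends → LAB1 and LAB2 overlap.
LAB4 starts before LAB1 ends → LAB1 and LAB4 overlap.
LAB5 starts after LAB1 ends, so nothing later overlaps LAB1 either.
LAB4 starts before LAB2 ends → LAB2 and LAB4 overlap.
LAB5 starts after LAB2 ends, so nothing later overlaps LAB2 either.
LAB5 starts after LAB4 ends, so nothing later overlaps LAB4 either.
LAB6 starts exactly when LAB5 ends (back-to-back, no overlap), so nothing later overlaps LAB5 either.
LAB9 starts before LAB6 ends → LAB6 and LAB9 overlap.
LAB8 starts after LAB6 ends, so nothing later overlaps LAB6 either.
LAB8 starts before LAB9 ends → LAB9 and LAB8 overlap.
LAB7 starts before LAB9 ends → LAB9 and LAB7 overlap.
LAB7 starts before LAB8 ends → LAB8 and LAB7 overlap.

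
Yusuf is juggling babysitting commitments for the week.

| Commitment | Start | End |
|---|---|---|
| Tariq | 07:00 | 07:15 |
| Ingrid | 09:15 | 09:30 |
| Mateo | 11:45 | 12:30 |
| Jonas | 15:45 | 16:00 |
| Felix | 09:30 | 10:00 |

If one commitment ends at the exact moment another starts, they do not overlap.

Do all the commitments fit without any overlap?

Yes

Sorted by start: Tariq, Ingrid, Felix, Mateo, Jonas.
Ingrid starts after Tariq ends; Tariq is clear from here.
Felix starts exactly when Ingrid ends (back-to-back, no overlap); Ingrid is clear from here.
Mateo starts after Felix ends; Felix is clear from here.
Jonas starts after Mateo ends.
Every pair is clear; the schedule has no overlaps.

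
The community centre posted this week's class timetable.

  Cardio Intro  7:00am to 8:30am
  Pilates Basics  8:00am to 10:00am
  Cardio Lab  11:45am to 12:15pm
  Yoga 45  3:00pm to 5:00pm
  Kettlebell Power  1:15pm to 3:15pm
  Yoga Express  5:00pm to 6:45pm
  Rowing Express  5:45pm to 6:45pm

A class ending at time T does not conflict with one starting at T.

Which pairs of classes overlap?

Check each pair: they overlap iff neither finishes before the other starts.
Sorted by start: Cardio Intro, Pilates Basics, Cardio Lab, Kettlebell Power, Yoga 45, Yoga Express, Rowing Express.
Pilates Basics starts before Cardio Intro ends → Cardio Intro and Pilates Basics overlap.
Cardio Lab starts after Cardio Intro ends; Cardio Intro is clear from here.
Cardio Lab starts after Pilates Basics ends; Pilates Basics is clear from here.
Kettlebell Power starts after Cardio Lab ends; Cardio Lab is clear from here.
Yoga 45 starts before Kettlebell Power ends → Kettlebell Power and Yoga 45 overlap.
Yoga Express starts after Kettlebell Power ends; Kettlebell Power is clear from here.
Yoga Express starts exactly when Yoga 45 ends (back-to-back, no overlap); Yoga 45 is clear from here.
Rowing Express starts before Yoga Express ends → Yoga Express and Rowing Express overlap.

Cardio Intro & Pilates Basics, Kettlebell Power & Yoga 45, Rowing Express & Yoga Express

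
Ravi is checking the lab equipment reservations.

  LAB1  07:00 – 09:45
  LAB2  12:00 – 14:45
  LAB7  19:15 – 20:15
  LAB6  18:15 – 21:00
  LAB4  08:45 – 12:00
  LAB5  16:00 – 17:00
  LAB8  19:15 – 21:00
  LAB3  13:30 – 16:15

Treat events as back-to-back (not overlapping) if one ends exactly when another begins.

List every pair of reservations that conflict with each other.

Two intervals overlap when each starts before the other ends.
Sorted by start: LAB1, LAB4, LAB2, LAB3, LAB5, LAB6, LAB7, LAB8.
LAB4 starts before LAB1 ends → LAB1 and LAB4 overlap.
LAB2 starts after LAB1 ends; LAB1 is clear from here.
LAB2 starts exactly when LAB4 ends (back-to-back, no overlap); LAB4 is clear from here.
LAB3 starts before LAB2 ends → LAB2 and LAB3 overlap.
LAB5 starts after LAB2 ends; LAB2 is clear from here.
LAB5 starts before LAB3 ends → LAB3 and LAB5 overlap.
LAB6 starts after LAB3 ends; LAB3 is clear from here.
LAB6 starts after LAB5 ends; LAB5 is clear from here.
LAB7 starts before LAB6 ends → LAB6 and LAB7 overlap.
LAB8 starts before LAB6 ends → LAB6 and LAB8 overlap.
LAB8 starts before LAB7 ends → LAB7 and LAB8 overlap.

LAB1 & LAB4, LAB2 & LAB3, LAB3 & LAB5, LAB6 & LAB7, LAB6 & LAB8, LAB7 & LAB8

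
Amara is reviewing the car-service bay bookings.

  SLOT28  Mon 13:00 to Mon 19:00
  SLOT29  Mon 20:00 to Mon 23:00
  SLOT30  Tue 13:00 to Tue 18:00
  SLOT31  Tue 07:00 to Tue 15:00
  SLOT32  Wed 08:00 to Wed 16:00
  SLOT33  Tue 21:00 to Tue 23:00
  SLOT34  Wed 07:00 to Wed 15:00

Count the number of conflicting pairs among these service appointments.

Check each pair: they overlap iff neither finishes before the other starts.
Sorted by start: SLOT28, SLOT29, SLOT31, SLOT30, SLOT33, SLOT34, SLOT32.
SLOT29 starts after SLOT28 ends; SLOT28 is clear from here.
SLOT31 starts after SLOT29 ends; SLOT29 is clear from here.
SLOT30 starts before SLOT31 ends → SLOT31 and SLOT30 overlap.
SLOT33 starts after SLOT31 ends; SLOT31 is clear from here.
SLOT33 starts after SLOT30 ends; SLOT30 is clear from here.
SLOT34 starts after SLOT33 ends; SLOT33 is clear from here.
SLOT32 starts before SLOT34 ends → SLOT34 and SLOT32 overlap.
Overlapping pairs: SLOT30 & SLOT31, SLOT32 & SLOT34 — 2 in total.

2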